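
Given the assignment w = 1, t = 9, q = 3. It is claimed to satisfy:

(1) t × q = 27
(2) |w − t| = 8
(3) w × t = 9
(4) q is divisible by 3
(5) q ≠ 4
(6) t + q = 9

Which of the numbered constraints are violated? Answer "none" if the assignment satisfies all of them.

(1) t × q = 9 × 3 = 27  true
(2) |1 − 9| = 8  true
(3) w × t = 1 × 9 = 9  true
(4) 3 / 3 = 1, so 3 divides 3  true
(5) q = 3, and 3 ≠ 4  true
(6) t + q = 9 + 3 = 12, not 9  false

Constraint 6 does not hold.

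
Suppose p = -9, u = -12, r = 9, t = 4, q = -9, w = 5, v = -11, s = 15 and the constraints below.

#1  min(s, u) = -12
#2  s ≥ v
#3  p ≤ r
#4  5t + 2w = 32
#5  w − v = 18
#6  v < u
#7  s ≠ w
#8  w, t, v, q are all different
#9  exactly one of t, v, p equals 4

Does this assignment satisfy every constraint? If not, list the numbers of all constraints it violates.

#1 min(15, -12) = -12 — holds.
#2 s = 15, v = -11; 15 ≥ -11 — holds.
#3 p = -9, r = 9; -9 ≤ 9 — holds.
#4 5t + 2w = 5(4) + 2(5) = 30, not 32 — fails.
#5 w − v = 5 − (-11) = 16, not 18 — fails.
#6 v = -11, u = -12; -11 ≥ -12 (want <) — fails.
#7 s = 15, w = 5; distinct — holds.
#8 values 5, 4, -11, -9 are pairwise distinct — holds.
#9 t=4, v=-11, p=-9; 1 of them equals 4 — holds.

Constraints 4, 5, and 6 are violated.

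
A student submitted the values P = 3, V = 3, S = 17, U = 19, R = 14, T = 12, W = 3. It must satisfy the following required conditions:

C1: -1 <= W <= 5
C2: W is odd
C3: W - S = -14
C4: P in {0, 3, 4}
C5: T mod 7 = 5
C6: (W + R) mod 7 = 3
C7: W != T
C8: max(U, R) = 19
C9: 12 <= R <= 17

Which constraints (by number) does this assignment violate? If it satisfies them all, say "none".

C1: W = 3 lies in [-1, 5]  true
C2: W = 3 is odd  true
C3: W - S = 3 - 17 = -14  true
C4: P = 3 is in {0, 3, 4}  true
C5: 12 mod 7 = 5  true
C6: W + R = 17; 17 mod 7 = 3  true
C7: W = 3, T = 12; distinct  true
C8: max(19, 14) = 19  true
C9: R = 14 lies in [12, 17]  true

The assignment satisfies every constraint.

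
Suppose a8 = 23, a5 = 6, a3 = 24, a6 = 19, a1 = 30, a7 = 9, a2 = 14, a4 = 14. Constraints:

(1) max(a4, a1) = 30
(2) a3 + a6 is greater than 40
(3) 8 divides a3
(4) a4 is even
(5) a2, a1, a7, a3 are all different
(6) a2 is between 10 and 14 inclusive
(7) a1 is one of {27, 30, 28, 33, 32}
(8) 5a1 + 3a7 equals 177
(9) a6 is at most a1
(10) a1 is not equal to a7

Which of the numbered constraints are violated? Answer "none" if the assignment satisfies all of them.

(1) max(14, 30) = 30  holds
(2) a3 + a6 = 24 + 19 = 43; 43 > 40  holds
(3) 24 / 8 = 3, so 8 divides 24  holds
(4) a4 = 14 is even  holds
(5) values 14, 30, 9, 24 are pairwise distinct  holds
(6) a2 = 14 lies in [10, 14]  holds
(7) a1 = 30 is in {27, 30, 28, 33, 32}  holds
(8) 5a1 + 3a7 = 5(30) + 3(9) = 177  holds
(9) a6 = 19, a1 = 30; 19 ≤ 30  holds
(10) a1 = 30, a7 = 9; distinct  holds

No violations.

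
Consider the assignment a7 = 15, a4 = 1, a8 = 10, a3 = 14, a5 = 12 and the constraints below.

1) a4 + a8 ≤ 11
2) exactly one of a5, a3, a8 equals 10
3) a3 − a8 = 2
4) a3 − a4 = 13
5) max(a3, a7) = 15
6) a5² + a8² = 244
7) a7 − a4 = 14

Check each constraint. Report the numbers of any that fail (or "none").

1) a4 + a8 = 1 + 10 = 11; 11 ≤ 11  ✔
2) a5=12, a3=14, a8=10; 1 of them equals 10  ✔
3) a3 − a8 = 14 − 10 = 4, not 2  ✘
4) a3 − a4 = 14 − 1 = 13  ✔
5) max(14, 15) = 15  ✔
6) a5² + a8² = 12² + 10² = 144 + 100 = 244  ✔
7) a7 − a4 = 15 − 1 = 14  ✔

The assignment fails constraint 3.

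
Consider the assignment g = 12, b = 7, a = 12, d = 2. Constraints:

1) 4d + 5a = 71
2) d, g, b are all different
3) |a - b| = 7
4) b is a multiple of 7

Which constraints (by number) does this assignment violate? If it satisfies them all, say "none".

No — constraints 1 and 3 are not satisfied.

1) 4d + 5a = 4(2) + 5(12) = 68, not 71 — does not hold.
2) values 2, 12, 7 are pairwise distinct — holds.
3) |12 - 7| = 5, not 7 — does not hold.
4) 7 / 7 = 1, so 7 divides 7 — holds.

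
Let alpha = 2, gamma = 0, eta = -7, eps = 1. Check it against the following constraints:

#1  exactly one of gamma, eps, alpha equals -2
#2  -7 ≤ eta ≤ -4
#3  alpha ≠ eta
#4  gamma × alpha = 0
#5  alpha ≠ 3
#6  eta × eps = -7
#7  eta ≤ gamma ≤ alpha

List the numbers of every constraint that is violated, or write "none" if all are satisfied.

Constraint 1 does not hold.

#1 gamma=0, eps=1, alpha=2; 0 of them equal -2, not exactly one — violated.
#2 eta = -7 lies in [-7, -4] — OK.
#3 alpha = 2, eta = -7; distinct — OK.
#4 gamma × alpha = 0 × 2 = 0 — OK.
#5 alpha = 2, and 2 ≠ 3 — OK.
#6 eta × eps = -7 × 1 = -7 — OK.
#7 values -7 ≤ 0 ≤ 2 — OK.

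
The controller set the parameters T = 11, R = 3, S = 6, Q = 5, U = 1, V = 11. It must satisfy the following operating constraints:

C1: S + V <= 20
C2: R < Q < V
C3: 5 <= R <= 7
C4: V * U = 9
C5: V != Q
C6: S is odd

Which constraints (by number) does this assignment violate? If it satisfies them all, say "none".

Constraints 3, 4, and 6 are violated.

C1: S + V = 6 + 11 = 17; 17 ≤ 20  ✓
C2: values 3 < 5 < 11  ✓
C3: R = 3 is outside [5, 7]  ✗
C4: V * U = 11 * 1 = 11, not 9  ✗
C5: V = 11, Q = 5; distinct  ✓
C6: S = 6 is even  ✗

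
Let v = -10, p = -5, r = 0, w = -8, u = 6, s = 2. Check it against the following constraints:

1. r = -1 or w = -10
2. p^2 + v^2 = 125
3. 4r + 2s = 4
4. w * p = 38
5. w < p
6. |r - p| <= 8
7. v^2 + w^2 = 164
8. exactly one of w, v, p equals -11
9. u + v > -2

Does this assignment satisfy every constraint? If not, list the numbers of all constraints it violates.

Violated: 1, 4, 8, and 9.

1. r = 0 ≠ -1 and w = -8 ≠ -10; both disjuncts false — does not hold.
2. p^2 + v^2 = (-5)^2 + (-10)^2 = 25 + 100 = 125 — holds.
3. 4r + 2s = 4(0) + 2(2) = 4 — holds.
4. w * p = -8 * (-5) = 40, not 38 — does not hold.
5. w = -8, p = -5; -8 < -5 — holds.
6. |0 - (-5)| = 5; 5 ≤ 8 — holds.
7. v^2 + w^2 = (-10)^2 + (-8)^2 = 100 + 64 = 164 — holds.
8. w=-8, v=-10, p=-5; 0 of them equal -11, not exactly one — does not hold.
9. u + v = 6 + (-10) = -4; -4 ≤ -2, bound -2 not met — does not hold.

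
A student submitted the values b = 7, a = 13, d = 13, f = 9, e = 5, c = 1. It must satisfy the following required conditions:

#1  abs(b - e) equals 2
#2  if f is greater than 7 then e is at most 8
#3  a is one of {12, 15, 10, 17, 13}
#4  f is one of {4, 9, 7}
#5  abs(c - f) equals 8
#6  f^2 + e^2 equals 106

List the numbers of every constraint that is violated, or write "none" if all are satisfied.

Yes — all constraints hold.

#1 abs(7 - 5) = 2  ✓
#2 f = 9 > 7, so we need e ≤ 8; e = 5 ≤ 8  ✓
#3 a = 13 is in {12, 15, 10, 17, 13}  ✓
#4 f = 9 is in {4, 9, 7}  ✓
#5 abs(1 - 9) = 8  ✓
#6 f^2 + e^2 = 9^2 + 5^2 = 81 + 25 = 106  ✓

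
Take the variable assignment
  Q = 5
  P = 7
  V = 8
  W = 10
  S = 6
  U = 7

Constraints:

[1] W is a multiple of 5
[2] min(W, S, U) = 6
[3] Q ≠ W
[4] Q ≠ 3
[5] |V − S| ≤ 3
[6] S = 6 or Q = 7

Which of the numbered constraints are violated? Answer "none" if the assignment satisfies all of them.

No violations.

[1] 10 / 5 = 2, so 5 divides 10  yes
[2] min(10, 6, 7) = 6  yes
[3] Q = 5, W = 10; distinct  yes
[4] Q = 5, and 5 ≠ 3  yes
[5] |8 − 6| = 2; 2 ≤ 3  yes
[6] S = 6 = 6 (first disjunct)  yes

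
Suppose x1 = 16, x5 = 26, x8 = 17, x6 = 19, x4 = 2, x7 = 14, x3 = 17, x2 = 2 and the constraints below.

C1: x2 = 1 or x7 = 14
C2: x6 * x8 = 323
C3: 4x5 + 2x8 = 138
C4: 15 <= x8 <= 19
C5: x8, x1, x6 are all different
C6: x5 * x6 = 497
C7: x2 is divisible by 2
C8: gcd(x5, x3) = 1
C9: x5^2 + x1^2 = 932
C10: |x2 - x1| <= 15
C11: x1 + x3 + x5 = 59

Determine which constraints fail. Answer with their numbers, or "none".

The assignment fails constraint 6.

C1: x2 = 2 ≠ 1, but x7 = 14 = 14 (second disjunct)  holds
C2: x6 * x8 = 19 * 17 = 323  holds
C3: 4x5 + 2x8 = 4(26) + 2(17) = 138  holds
C4: x8 = 17 lies in [15, 19]  holds
C5: values 17, 16, 19 are pairwise distinct  holds
C6: x5 * x6 = 26 * 19 = 494, not 497  fails
C7: 2 / 2 = 1, so 2 divides 2  holds
C8: gcd(26, 17) = 1  holds
C9: x5^2 + x1^2 = 26^2 + 16^2 = 676 + 256 = 932  holds
C10: |2 - 16| = 14; 14 ≤ 15  holds
C11: x1 + x3 + x5 = 16 + 17 + 26 = 59  holds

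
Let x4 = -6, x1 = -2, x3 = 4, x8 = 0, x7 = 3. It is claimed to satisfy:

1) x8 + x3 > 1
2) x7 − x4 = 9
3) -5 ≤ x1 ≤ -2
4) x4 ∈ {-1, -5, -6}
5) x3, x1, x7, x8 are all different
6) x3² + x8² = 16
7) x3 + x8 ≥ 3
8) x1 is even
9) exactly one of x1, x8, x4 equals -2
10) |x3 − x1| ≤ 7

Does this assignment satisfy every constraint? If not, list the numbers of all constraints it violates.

All constraints are satisfied.

1) x8 + x3 = 0 + 4 = 4; 4 > 1 — holds.
2) x7 − x4 = 3 − (-6) = 9 — holds.
3) x1 = -2 lies in [-5, -2] — holds.
4) x4 = -6 is in {-1, -5, -6} — holds.
5) values 4, -2, 3, 0 are pairwise distinct — holds.
6) x3² + x8² = 4² + 0² = 16 + 0 = 16 — holds.
7) x3 + x8 = 4 + 0 = 4; 4 ≥ 3 — holds.
8) x1 = -2 is even — holds.
9) x1=-2, x8=0, x4=-6; 1 of them equals -2 — holds.
10) |4 − (-2)| = 6; 6 ≤ 7 — holds.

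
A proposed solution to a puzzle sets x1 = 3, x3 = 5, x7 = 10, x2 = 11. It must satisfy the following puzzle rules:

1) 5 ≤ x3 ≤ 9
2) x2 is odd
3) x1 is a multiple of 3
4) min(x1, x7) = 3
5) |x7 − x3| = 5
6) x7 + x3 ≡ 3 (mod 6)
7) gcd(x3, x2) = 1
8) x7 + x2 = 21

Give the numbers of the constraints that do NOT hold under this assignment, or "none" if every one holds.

All constraints are satisfied.

1) x3 = 5 lies in [5, 9]  yes
2) x2 = 11 is odd  yes
3) 3 / 3 = 1, so 3 divides 3  yes
4) min(3, 10) = 3  yes
5) |10 − 5| = 5  yes
6) x7 + x3 = 15; 15 mod 6 = 3  yes
7) gcd(5, 11) = 1  yes
8) x7 + x2 = 10 + 11 = 21  yes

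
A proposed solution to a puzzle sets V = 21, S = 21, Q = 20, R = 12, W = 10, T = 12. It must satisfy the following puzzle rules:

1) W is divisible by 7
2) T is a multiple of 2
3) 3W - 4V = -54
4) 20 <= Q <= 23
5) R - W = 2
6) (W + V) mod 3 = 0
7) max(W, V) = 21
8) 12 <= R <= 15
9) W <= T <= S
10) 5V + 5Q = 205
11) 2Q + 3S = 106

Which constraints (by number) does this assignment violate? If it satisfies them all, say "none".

Violated: 1, 6, 11.

1) 10 = 7*1 + 3, so 7 does not divide 10 — fails.
2) 12 / 2 = 6, so 2 divides 12 — holds.
3) 3W - 4V = 3(10) - 4(21) = -54 — holds.
4) Q = 20 lies in [20, 23] — holds.
5) R - W = 12 - 10 = 2 — holds.
6) W + V = 31; 31 mod 3 = 1, not 0 — fails.
7) max(10, 21) = 21 — holds.
8) R = 12 lies in [12, 15] — holds.
9) values 10 <= 12 <= 21 — holds.
10) 5V + 5Q = 5(21) + 5(20) = 205 — holds.
11) 2Q + 3S = 2(20) + 3(21) = 103, not 106 — fails.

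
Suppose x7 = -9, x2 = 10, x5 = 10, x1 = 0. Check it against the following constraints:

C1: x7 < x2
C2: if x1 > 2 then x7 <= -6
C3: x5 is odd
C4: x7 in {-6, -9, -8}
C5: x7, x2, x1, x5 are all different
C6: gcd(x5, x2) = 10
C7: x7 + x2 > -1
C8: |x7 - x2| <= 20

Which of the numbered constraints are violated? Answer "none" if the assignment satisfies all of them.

C1: x7 = -9, x2 = 10; -9 < 10  yes
C2: x1 = 0, not > 2; antecedent false, conditional vacuously true  yes
C3: x5 = 10 is even  no
C4: x7 = -9 is in {-6, -9, -8}  yes
C5: x2 = x5 = 10, not all different  no
C6: gcd(10, 10) = 10  yes
C7: x7 + x2 = -9 + 10 = 1; 1 > -1  yes
C8: |-9 - 10| = 19; 19 ≤ 20  yes

Constraints 3 and 5 do not hold.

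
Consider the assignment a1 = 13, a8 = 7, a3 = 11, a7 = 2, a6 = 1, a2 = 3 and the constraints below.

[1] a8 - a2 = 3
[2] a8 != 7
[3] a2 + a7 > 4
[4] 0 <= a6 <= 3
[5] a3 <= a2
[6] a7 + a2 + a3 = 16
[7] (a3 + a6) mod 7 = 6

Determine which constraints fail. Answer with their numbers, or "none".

[1] a8 - a2 = 7 - 3 = 4, not 3 — does not hold.
[2] a8 = 7, but 7 is required to differ — does not hold.
[3] a2 + a7 = 3 + 2 = 5; 5 > 4 — holds.
[4] a6 = 1 lies in [0, 3] — holds.
[5] a3 = 11, a2 = 3; 11 > 3 (want ≤) — does not hold.
[6] a7 + a2 + a3 = 2 + 3 + 11 = 16 — holds.
[7] a3 + a6 = 12; 12 mod 7 = 5, not 6 — does not hold.

Violated: 1, 2, 5, 7.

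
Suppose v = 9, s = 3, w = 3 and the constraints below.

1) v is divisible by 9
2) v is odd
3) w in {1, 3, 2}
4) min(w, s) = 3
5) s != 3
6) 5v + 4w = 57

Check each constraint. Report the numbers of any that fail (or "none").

Constraint 5 is violated.

1) 9 / 9 = 1, so 9 divides 9  true
2) v = 9 is odd  true
3) w = 3 is in {1, 3, 2}  true
4) min(3, 3) = 3  true
5) s = 3, but 3 is required to differ  false
6) 5v + 4w = 5(9) + 4(3) = 57  true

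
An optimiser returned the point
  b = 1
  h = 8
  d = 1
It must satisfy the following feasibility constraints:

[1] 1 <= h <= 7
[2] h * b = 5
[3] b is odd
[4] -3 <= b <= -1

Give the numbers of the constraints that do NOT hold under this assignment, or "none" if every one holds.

[1] h = 8 is outside [1, 7]  ✘
[2] h * b = 8 * 1 = 8, not 5  ✘
[3] b = 1 is odd  ✔
[4] b = 1 is outside [-3, -1]  ✘

Constraints 1, 2, 4 do not hold.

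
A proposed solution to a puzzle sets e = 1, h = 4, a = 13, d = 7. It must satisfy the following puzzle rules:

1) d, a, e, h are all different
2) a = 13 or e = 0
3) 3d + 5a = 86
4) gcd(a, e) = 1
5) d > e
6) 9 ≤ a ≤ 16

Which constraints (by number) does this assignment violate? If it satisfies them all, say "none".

1) values 7, 13, 1, 4 are pairwise distinct  holds
2) a = 13 = 13 (first disjunct)  holds
3) 3d + 5a = 3(7) + 5(13) = 86  holds
4) gcd(13, 1) = 1  holds
5) d = 7, e = 1; 7 > 1  holds
6) a = 13 lies in [9, 16]  holds

The assignment satisfies every constraint.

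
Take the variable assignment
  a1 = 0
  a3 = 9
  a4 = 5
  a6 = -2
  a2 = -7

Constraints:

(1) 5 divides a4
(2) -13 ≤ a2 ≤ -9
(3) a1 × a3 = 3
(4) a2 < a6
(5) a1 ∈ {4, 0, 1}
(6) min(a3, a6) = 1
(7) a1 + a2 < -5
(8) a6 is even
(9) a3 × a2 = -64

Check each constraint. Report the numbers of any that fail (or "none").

(1) 5 / 5 = 1, so 5 divides 5 — satisfied.
(2) a2 = -7 is outside [-13, -9] — violated.
(3) a1 × a3 = 0 × 9 = 0, not 3 — violated.
(4) a2 = -7, a6 = -2; -7 < -2 — satisfied.
(5) a1 = 0 is in {4, 0, 1} — satisfied.
(6) min(9, -2) = -2, not 1 — violated.
(7) a1 + a2 = 0 + (-7) = -7; -7 < -5 — satisfied.
(8) a6 = -2 is even — satisfied.
(9) a3 × a2 = 9 × (-7) = -63, not -64 — violated.

The assignment fails constraints 2, 3, 6, 9.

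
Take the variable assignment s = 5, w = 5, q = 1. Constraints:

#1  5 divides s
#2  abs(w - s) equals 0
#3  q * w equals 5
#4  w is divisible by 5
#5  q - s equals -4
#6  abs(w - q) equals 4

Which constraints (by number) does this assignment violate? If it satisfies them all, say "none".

No violations.

#1 5 / 5 = 1, so 5 divides 5 — holds.
#2 abs(5 - 5) = 0 — holds.
#3 q * w = 1 * 5 = 5 — holds.
#4 5 / 5 = 1, so 5 divides 5 — holds.
#5 q - s = 1 - 5 = -4 — holds.
#6 abs(5 - 1) = 4 — holds.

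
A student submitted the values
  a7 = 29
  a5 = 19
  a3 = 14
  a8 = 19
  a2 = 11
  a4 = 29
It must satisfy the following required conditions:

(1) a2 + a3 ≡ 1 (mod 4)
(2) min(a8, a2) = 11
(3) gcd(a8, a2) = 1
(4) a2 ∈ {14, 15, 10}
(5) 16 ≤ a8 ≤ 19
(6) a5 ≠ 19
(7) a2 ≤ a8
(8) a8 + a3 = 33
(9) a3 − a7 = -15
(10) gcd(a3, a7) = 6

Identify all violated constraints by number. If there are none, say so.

(1) a2 + a3 = 25; 25 mod 4 = 1  yes
(2) min(19, 11) = 11  yes
(3) gcd(19, 11) = 1  yes
(4) a2 = 11 is not in {14, 15, 10}  no
(5) a8 = 19 lies in [16, 19]  yes
(6) a5 = 19, but 19 is required to differ  no
(7) a2 = 11, a8 = 19; 11 ≤ 19  yes
(8) a8 + a3 = 19 + 14 = 33  yes
(9) a3 − a7 = 14 − 29 = -15  yes
(10) gcd(14, 29) = 1, not 6  no

Violated: 4, 6, and 10.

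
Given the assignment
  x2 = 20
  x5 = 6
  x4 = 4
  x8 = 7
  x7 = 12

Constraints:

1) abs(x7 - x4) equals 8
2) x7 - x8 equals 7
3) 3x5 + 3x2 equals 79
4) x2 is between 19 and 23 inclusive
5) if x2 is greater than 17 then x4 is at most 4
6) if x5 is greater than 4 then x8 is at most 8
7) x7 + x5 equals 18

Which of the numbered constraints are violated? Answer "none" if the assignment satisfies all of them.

Violated: 2, 3.

1) abs(12 - 4) = 8 — OK.
2) x7 - x8 = 12 - 7 = 5, not 7 — violated.
3) 3x5 + 3x2 = 3(6) + 3(20) = 78, not 79 — violated.
4) x2 = 20 lies in [19, 23] — OK.
5) x2 = 20 > 17, so we need x4 ≤ 4; x4 = 4 ≤ 4 — OK.
6) x5 = 6 > 4, so we need x8 ≤ 8; x8 = 7 ≤ 8 — OK.
7) x7 + x5 = 12 + 6 = 18 — OK.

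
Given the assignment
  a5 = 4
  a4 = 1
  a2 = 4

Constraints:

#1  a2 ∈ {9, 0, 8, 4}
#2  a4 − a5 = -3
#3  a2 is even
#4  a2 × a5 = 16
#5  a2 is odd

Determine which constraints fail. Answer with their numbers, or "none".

The assignment fails constraint 5.

#1 a2 = 4 is in {9, 0, 8, 4}  true
#2 a4 − a5 = 1 − 4 = -3  true
#3 a2 = 4 is even  true
#4 a2 × a5 = 4 × 4 = 16  true
#5 a2 = 4 is even  false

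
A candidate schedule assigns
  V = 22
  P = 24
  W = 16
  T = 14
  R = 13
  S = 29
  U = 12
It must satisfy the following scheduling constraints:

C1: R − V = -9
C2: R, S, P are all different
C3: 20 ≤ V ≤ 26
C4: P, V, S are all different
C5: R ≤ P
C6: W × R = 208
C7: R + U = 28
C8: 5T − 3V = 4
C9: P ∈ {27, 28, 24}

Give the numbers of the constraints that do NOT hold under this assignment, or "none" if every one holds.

Violated: 7.

C1: R − V = 13 − 22 = -9 — OK.
C2: values 13, 29, 24 are pairwise distinct — OK.
C3: V = 22 lies in [20, 26] — OK.
C4: values 24, 22, 29 are pairwise distinct — OK.
C5: R = 13, P = 24; 13 ≤ 24 — OK.
C6: W × R = 16 × 13 = 208 — OK.
C7: R + U = 13 + 12 = 25, not 28 — violated.
C8: 5T − 3V = 5(14) − 3(22) = 4 — OK.
C9: P = 24 is in {27, 28, 24} — OK.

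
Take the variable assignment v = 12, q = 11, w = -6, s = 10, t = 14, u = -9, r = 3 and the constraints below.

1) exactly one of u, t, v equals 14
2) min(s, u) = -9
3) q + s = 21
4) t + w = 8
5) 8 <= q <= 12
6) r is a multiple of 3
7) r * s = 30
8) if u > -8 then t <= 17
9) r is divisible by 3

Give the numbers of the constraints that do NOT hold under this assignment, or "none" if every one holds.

1) u=-9, t=14, v=12; 1 of them equals 14 — satisfied.
2) min(10, -9) = -9 — satisfied.
3) q + s = 11 + 10 = 21 — satisfied.
4) t + w = 14 + (-6) = 8 — satisfied.
5) q = 11 lies in [8, 12] — satisfied.
6) 3 / 3 = 1, so 3 divides 3 — satisfied.
7) r * s = 3 * 10 = 30 — satisfied.
8) u = -9, not > -8; antecedent false, conditional vacuously true — satisfied.
9) 3 / 3 = 1, so 3 divides 3 — satisfied.

Yes — all constraints hold.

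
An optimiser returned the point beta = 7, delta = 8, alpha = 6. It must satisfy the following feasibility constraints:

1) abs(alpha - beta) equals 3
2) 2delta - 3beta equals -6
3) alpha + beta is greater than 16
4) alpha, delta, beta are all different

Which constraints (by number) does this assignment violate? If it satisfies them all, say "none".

Constraints 1, 2, and 3 are violated.

1) abs(6 - 7) = 1, not 3  false
2) 2delta - 3beta = 2(8) - 3(7) = -5, not -6  false
3) alpha + beta = 6 + 7 = 13; 13 ≤ 16, bound 16 not met  false
4) values 6, 8, 7 are pairwise distinct  true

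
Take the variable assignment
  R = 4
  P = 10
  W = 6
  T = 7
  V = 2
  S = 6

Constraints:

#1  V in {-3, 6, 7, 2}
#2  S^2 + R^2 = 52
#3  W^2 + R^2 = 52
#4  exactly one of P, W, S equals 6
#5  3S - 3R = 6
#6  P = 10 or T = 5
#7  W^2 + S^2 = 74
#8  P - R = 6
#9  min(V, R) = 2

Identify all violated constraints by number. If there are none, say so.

Violated: 4, 7.

#1 V = 2 is in {-3, 6, 7, 2}  ✔
#2 S^2 + R^2 = 6^2 + 4^2 = 36 + 16 = 52  ✔
#3 W^2 + R^2 = 6^2 + 4^2 = 36 + 16 = 52  ✔
#4 P=10, W=6, S=6; 2 of them equal 6, not exactly one  ✘
#5 3S - 3R = 3(6) - 3(4) = 6  ✔
#6 P = 10 = 10 (first disjunct)  ✔
#7 W^2 + S^2 = 6^2 + 6^2 = 36 + 36 = 72, not 74  ✘
#8 P - R = 10 - 4 = 6  ✔
#9 min(2, 4) = 2  ✔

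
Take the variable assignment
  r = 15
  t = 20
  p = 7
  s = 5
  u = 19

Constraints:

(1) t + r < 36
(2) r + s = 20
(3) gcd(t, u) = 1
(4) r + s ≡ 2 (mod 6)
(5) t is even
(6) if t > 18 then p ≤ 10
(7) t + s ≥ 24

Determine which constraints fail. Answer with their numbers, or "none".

(1) t + r = 20 + 15 = 35; 35 < 36 — satisfied.
(2) r + s = 15 + 5 = 20 — satisfied.
(3) gcd(20, 19) = 1 — satisfied.
(4) r + s = 20; 20 mod 6 = 2 — satisfied.
(5) t = 20 is even — satisfied.
(6) t = 20 > 18, so we need p ≤ 10; p = 7 ≤ 10 — satisfied.
(7) t + s = 20 + 5 = 25; 25 ≥ 24 — satisfied.

The assignment satisfies every constraint.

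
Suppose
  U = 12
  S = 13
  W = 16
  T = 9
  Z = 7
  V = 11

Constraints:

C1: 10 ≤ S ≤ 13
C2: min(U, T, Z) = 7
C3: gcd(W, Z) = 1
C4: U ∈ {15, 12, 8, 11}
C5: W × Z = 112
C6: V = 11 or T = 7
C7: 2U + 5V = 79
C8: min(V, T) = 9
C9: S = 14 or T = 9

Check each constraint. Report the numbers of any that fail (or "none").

C1: S = 13 lies in [10, 13]  yes
C2: min(12, 9, 7) = 7  yes
C3: gcd(16, 7) = 1  yes
C4: U = 12 is in {15, 12, 8, 11}  yes
C5: W × Z = 16 × 7 = 112  yes
C6: V = 11 = 11 (first disjunct)  yes
C7: 2U + 5V = 2(12) + 5(11) = 79  yes
C8: min(11, 9) = 9  yes
C9: S = 13 ≠ 14, but T = 9 = 9 (second disjunct)  yes

The assignment satisfies every constraint.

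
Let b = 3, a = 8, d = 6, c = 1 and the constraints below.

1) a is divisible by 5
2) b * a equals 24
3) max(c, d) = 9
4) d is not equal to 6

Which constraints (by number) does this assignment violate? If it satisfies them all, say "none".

Violated: 1, 3, 4.

1) 8 = 5*1 + 3, so 5 does not divide 8  ✗
2) b * a = 3 * 8 = 24  ✓
3) max(1, 6) = 6, not 9  ✗
4) d = 6, but 6 is required to differ  ✗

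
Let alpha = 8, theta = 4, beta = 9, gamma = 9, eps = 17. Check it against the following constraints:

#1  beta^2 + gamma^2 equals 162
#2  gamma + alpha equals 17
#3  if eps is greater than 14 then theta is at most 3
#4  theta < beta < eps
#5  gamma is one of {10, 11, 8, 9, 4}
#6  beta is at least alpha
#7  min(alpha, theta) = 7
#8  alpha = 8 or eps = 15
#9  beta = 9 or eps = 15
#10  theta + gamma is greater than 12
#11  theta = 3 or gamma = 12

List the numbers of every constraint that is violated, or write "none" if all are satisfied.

The assignment fails constraints 3, 7, 11.

#1 beta^2 + gamma^2 = 9^2 + 9^2 = 81 + 81 = 162 — satisfied.
#2 gamma + alpha = 9 + 8 = 17 — satisfied.
#3 eps = 17 > 14, so we need theta ≤ 3; but theta = 4 > 3 — violated.
#4 values 4 < 9 < 17 — satisfied.
#5 gamma = 9 is in {10, 11, 8, 9, 4} — satisfied.
#6 beta = 9, alpha = 8; 9 ≥ 8 — satisfied.
#7 min(8, 4) = 4, not 7 — violated.
#8 alpha = 8 = 8 (first disjunct) — satisfied.
#9 beta = 9 = 9 (first disjunct) — satisfied.
#10 theta + gamma = 4 + 9 = 13; 13 > 12 — satisfied.
#11 theta = 4 ≠ 3 and gamma = 9 ≠ 12; both disjuncts false — violated.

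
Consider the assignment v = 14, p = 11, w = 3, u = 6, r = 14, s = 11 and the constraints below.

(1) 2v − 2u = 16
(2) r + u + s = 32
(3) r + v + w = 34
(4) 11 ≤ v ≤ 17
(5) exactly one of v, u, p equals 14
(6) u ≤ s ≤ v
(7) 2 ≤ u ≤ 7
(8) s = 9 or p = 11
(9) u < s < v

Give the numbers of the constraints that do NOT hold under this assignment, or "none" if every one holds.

(1) 2v − 2u = 2(14) − 2(6) = 16 — OK.
(2) r + u + s = 14 + 6 + 11 = 31, not 32 — violated.
(3) r + v + w = 14 + 14 + 3 = 31, not 34 — violated.
(4) v = 14 lies in [11, 17] — OK.
(5) v=14, u=6, p=11; 1 of them equals 14 — OK.
(6) values 6 ≤ 11 ≤ 14 — OK.
(7) u = 6 lies in [2, 7] — OK.
(8) s = 11 ≠ 9, but p = 11 = 11 (second disjunct) — OK.
(9) values 6 < 11 < 14 — OK.

Constraints 2, 3 are violated.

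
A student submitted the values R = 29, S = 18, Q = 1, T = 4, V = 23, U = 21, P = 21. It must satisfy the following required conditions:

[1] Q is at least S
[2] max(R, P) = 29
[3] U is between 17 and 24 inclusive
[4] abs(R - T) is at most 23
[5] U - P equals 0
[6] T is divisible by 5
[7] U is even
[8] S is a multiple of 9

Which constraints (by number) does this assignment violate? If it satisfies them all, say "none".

Violated: 1, 4, 6, and 7.

[1] Q = 1, S = 18; 1 < 18 (want ≥) — violated.
[2] max(29, 21) = 29 — satisfied.
[3] U = 21 lies in [17, 24] — satisfied.
[4] abs(29 - 4) = 25; 25 > 23, exceeds bound 23 — violated.
[5] U - P = 21 - 21 = 0 — satisfied.
[6] 4 = 5*0 + 4, so 5 does not divide 4 — violated.
[7] U = 21 is odd — violated.
[8] 18 / 9 = 2, so 9 divides 18 — satisfied.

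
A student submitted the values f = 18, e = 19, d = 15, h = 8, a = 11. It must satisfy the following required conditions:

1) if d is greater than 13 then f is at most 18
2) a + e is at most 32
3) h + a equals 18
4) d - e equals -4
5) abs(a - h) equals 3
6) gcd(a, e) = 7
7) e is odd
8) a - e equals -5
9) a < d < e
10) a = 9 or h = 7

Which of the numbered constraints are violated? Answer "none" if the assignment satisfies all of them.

1) d = 15 > 13, so we need f ≤ 18; f = 18 ≤ 18  ✔
2) a + e = 11 + 19 = 30; 30 ≤ 32  ✔
3) h + a = 8 + 11 = 19, not 18  ✘
4) d - e = 15 - 19 = -4  ✔
5) abs(11 - 8) = 3  ✔
6) gcd(11, 19) = 1, not 7  ✘
7) e = 19 is odd  ✔
8) a - e = 11 - 19 = -8, not -5  ✘
9) values 11 < 15 < 19  ✔
10) a = 11 ≠ 9 and h = 8 ≠ 7; both disjuncts false  ✘

Violated: 3, 6, 8, and 10.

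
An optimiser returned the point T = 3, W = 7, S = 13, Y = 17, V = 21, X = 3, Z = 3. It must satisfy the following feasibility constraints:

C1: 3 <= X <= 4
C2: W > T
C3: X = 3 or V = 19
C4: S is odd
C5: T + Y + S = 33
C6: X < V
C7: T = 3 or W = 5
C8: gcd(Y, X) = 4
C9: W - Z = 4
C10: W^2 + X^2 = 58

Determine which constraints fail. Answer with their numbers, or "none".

The assignment fails constraint 8.

C1: X = 3 lies in [3, 4] — satisfied.
C2: W = 7, T = 3; 7 > 3 — satisfied.
C3: X = 3 = 3 (first disjunct) — satisfied.
C4: S = 13 is odd — satisfied.
C5: T + Y + S = 3 + 17 + 13 = 33 — satisfied.
C6: X = 3, V = 21; 3 < 21 — satisfied.
C7: T = 3 = 3 (first disjunct) — satisfied.
C8: gcd(17, 3) = 1, not 4 — violated.
C9: W - Z = 7 - 3 = 4 — satisfied.
C10: W^2 + X^2 = 7^2 + 3^2 = 49 + 9 = 58 — satisfied.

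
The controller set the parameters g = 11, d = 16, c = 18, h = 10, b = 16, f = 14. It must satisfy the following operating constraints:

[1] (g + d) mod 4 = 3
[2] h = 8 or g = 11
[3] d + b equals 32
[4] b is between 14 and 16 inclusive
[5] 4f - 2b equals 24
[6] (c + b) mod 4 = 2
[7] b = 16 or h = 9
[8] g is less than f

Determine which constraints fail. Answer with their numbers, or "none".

[1] g + d = 27; 27 mod 4 = 3 — satisfied.
[2] h = 10 ≠ 8, but g = 11 = 11 (second disjunct) — satisfied.
[3] d + b = 16 + 16 = 32 — satisfied.
[4] b = 16 lies in [14, 16] — satisfied.
[5] 4f - 2b = 4(14) - 2(16) = 24 — satisfied.
[6] c + b = 34; 34 mod 4 = 2 — satisfied.
[7] b = 16 = 16 (first disjunct) — satisfied.
[8] g = 11, f = 14; 11 < 14 — satisfied.

The assignment satisfies every constraint.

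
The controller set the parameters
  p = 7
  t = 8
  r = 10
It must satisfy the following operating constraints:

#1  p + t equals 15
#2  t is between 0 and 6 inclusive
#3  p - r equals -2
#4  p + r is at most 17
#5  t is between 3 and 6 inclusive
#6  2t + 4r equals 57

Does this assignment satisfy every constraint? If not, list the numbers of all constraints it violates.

#1 p + t = 7 + 8 = 15 — satisfied.
#2 t = 8 is outside [0, 6] — violated.
#3 p - r = 7 - 10 = -3, not -2 — violated.
#4 p + r = 7 + 10 = 17; 17 ≤ 17 — satisfied.
#5 t = 8 is outside [3, 6] — violated.
#6 2t + 4r = 2(8) + 4(10) = 56, not 57 — violated.

The assignment fails constraints 2, 3, 5, 6.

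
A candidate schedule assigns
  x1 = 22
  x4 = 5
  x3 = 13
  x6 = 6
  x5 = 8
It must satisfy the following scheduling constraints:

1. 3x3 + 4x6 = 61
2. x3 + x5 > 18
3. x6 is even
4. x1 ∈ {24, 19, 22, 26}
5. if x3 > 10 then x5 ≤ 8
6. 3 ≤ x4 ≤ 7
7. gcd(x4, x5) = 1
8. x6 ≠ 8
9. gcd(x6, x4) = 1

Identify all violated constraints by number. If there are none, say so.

1. 3x3 + 4x6 = 3(13) + 4(6) = 63, not 61 — does not hold.
2. x3 + x5 = 13 + 8 = 21; 21 > 18 — holds.
3. x6 = 6 is even — holds.
4. x1 = 22 is in {24, 19, 22, 26} — holds.
5. x3 = 13 > 10, so we need x5 ≤ 8; x5 = 8 ≤ 8 — holds.
6. x4 = 5 lies in [3, 7] — holds.
7. gcd(5, 8) = 1 — holds.
8. x6 = 6, and 6 ≠ 8 — holds.
9. gcd(6, 5) = 1 — holds.

Constraint 1 does not hold.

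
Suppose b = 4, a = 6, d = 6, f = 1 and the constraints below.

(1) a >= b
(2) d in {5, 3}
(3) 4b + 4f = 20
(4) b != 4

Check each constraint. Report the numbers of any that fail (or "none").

(1) a = 6, b = 4; 6 ≥ 4  ✔
(2) d = 6 is not in {5, 3}  ✘
(3) 4b + 4f = 4(4) + 4(1) = 20  ✔
(4) b = 4, but 4 is required to differ  ✘

The assignment fails constraints 2, 4.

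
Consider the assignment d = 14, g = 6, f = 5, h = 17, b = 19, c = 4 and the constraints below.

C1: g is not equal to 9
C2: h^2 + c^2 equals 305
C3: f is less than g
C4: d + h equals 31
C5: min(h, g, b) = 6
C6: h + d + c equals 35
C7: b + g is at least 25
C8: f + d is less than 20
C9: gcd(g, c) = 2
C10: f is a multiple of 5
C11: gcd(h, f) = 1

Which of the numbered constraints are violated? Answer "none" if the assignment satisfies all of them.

C1: g = 6, and 6 ≠ 9 — holds.
C2: h^2 + c^2 = 17^2 + 4^2 = 289 + 16 = 305 — holds.
C3: f = 5, g = 6; 5 < 6 — holds.
C4: d + h = 14 + 17 = 31 — holds.
C5: min(17, 6, 19) = 6 — holds.
C6: h + d + c = 17 + 14 + 4 = 35 — holds.
C7: b + g = 19 + 6 = 25; 25 ≥ 25 — holds.
C8: f + d = 5 + 14 = 19; 19 < 20 — holds.
C9: gcd(6, 4) = 2 — holds.
C10: 5 / 5 = 1, so 5 divides 5 — holds.
C11: gcd(17, 5) = 1 — holds.

No violations.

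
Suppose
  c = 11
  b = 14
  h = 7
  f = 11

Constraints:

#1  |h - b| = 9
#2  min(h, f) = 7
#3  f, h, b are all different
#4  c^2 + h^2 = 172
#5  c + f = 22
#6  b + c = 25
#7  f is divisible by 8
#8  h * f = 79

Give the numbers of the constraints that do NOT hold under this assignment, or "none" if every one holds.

The assignment fails constraints 1, 4, 7, and 8.

#1 |7 - 14| = 7, not 9 — fails.
#2 min(7, 11) = 7 — holds.
#3 values 11, 7, 14 are pairwise distinct — holds.
#4 c^2 + h^2 = 11^2 + 7^2 = 121 + 49 = 170, not 172 — fails.
#5 c + f = 11 + 11 = 22 — holds.
#6 b + c = 14 + 11 = 25 — holds.
#7 11 = 8*1 + 3, so 8 does not divide 11 — fails.
#8 h * f = 7 * 11 = 77, not 79 — fails.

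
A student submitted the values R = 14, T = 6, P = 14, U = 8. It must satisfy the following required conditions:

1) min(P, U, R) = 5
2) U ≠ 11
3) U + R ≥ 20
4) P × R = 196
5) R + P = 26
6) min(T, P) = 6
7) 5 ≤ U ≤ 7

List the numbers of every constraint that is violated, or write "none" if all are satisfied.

1) min(14, 8, 14) = 8, not 5  ✗
2) U = 8, and 8 ≠ 11  ✓
3) U + R = 8 + 14 = 22; 22 ≥ 20  ✓
4) P × R = 14 × 14 = 196  ✓
5) R + P = 14 + 14 = 28, not 26  ✗
6) min(6, 14) = 6  ✓
7) U = 8 is outside [5, 7]  ✗

Violated: 1, 5, 7.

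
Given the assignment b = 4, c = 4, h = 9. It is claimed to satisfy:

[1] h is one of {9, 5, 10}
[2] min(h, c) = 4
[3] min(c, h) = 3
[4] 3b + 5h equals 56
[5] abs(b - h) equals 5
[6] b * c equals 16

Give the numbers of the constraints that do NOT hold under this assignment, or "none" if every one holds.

Constraints 3, 4 do not hold.

[1] h = 9 is in {9, 5, 10}  ✔
[2] min(9, 4) = 4  ✔
[3] min(4, 9) = 4, not 3  ✘
[4] 3b + 5h = 3(4) + 5(9) = 57, not 56  ✘
[5] abs(4 - 9) = 5  ✔
[6] b * c = 4 * 4 = 16  ✔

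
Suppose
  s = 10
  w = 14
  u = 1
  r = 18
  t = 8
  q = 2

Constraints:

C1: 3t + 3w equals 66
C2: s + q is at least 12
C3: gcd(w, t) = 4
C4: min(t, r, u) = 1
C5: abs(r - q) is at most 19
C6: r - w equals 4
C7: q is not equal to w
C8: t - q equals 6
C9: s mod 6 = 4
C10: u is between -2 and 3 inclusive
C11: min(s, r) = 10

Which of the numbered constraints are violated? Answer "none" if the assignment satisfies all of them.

The assignment fails constraint 3.

C1: 3t + 3w = 3(8) + 3(14) = 66  ✓
C2: s + q = 10 + 2 = 12; 12 ≥ 12  ✓
C3: gcd(14, 8) = 2, not 4  ✗
C4: min(8, 18, 1) = 1  ✓
C5: abs(18 - 2) = 16; 16 ≤ 19  ✓
C6: r - w = 18 - 14 = 4  ✓
C7: q = 2, w = 14; distinct  ✓
C8: t - q = 8 - 2 = 6  ✓
C9: 10 mod 6 = 4  ✓
C10: u = 1 lies in [-2, 3]  ✓
C11: min(10, 18) = 10  ✓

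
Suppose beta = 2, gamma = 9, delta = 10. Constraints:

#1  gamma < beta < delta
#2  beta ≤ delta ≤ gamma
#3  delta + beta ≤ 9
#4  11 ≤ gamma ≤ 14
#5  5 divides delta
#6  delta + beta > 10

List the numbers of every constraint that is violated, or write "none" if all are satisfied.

#1 values 9, 2, 10; gamma = 9 is not < beta = 2 — fails.
#2 values 2, 10, 9; delta = 10 is not ≤ gamma = 9 — fails.
#3 delta + beta = 10 + 2 = 12; 12 > 9, bound 9 not met — fails.
#4 gamma = 9 is outside [11, 14] — fails.
#5 10 / 5 = 2, so 5 divides 10 — holds.
#6 delta + beta = 10 + 2 = 12; 12 > 10 — holds.

Violated: 1, 2, 3, 4.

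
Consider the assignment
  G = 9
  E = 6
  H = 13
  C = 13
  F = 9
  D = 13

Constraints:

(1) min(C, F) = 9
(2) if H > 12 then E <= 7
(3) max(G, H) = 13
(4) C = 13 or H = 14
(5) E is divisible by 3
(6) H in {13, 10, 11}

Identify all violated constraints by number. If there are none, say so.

All constraints are satisfied.

(1) min(13, 9) = 9 — holds.
(2) H = 13 > 12, so we need E ≤ 7; E = 6 ≤ 7 — holds.
(3) max(9, 13) = 13 — holds.
(4) C = 13 = 13 (first disjunct) — holds.
(5) 6 / 3 = 2, so 3 divides 6 — holds.
(6) H = 13 is in {13, 10, 11} — holds.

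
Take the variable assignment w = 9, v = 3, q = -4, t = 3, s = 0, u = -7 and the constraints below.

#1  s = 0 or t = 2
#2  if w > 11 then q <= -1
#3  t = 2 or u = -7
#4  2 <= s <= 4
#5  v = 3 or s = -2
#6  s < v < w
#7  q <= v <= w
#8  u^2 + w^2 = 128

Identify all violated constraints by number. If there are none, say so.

#1 s = 0 = 0 (first disjunct) — OK.
#2 w = 9, not > 11; antecedent false, conditional vacuously true — OK.
#3 t = 3 ≠ 2, but u = -7 = -7 (second disjunct) — OK.
#4 s = 0 is outside [2, 4] — violated.
#5 v = 3 = 3 (first disjunct) — OK.
#6 values 0 < 3 < 9 — OK.
#7 values -4 <= 3 <= 9 — OK.
#8 u^2 + w^2 = (-7)^2 + 9^2 = 49 + 81 = 130, not 128 — violated.

Constraints 4 and 8 do not hold.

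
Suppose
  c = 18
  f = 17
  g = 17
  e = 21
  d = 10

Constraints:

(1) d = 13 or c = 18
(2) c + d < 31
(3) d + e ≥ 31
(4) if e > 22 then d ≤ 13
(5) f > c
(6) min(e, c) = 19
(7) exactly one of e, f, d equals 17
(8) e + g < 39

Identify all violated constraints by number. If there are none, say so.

(1) d = 10 ≠ 13, but c = 18 = 18 (second disjunct) — holds.
(2) c + d = 18 + 10 = 28; 28 < 31 — holds.
(3) d + e = 10 + 21 = 31; 31 ≥ 31 — holds.
(4) e = 21, not > 22; antecedent false, conditional vacuously true — holds.
(5) f = 17, c = 18; 17 ≤ 18 (want >) — does not hold.
(6) min(21, 18) = 18, not 19 — does not hold.
(7) e=21, f=17, d=10; 1 of them equals 17 — holds.
(8) e + g = 21 + 17 = 38; 38 < 39 — holds.

Constraints 5 and 6 do not hold.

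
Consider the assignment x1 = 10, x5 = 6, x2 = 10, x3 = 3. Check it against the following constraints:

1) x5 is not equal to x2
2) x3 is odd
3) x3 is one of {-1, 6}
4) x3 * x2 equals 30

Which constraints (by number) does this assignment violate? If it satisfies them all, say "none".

1) x5 = 6, x2 = 10; distinct  ✔
2) x3 = 3 is odd  ✔
3) x3 = 3 is not in {-1, 6}  ✘
4) x3 * x2 = 3 * 10 = 30  ✔

No — constraint 3 is not satisfied.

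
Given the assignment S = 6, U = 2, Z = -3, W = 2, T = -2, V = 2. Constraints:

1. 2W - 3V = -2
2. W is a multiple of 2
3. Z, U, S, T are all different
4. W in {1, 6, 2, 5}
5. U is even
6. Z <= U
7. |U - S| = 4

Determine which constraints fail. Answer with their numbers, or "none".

The assignment satisfies every constraint.

1. 2W - 3V = 2(2) - 3(2) = -2 — OK.
2. 2 / 2 = 1, so 2 divides 2 — OK.
3. values -3, 2, 6, -2 are pairwise distinct — OK.
4. W = 2 is in {1, 6, 2, 5} — OK.
5. U = 2 is even — OK.
6. Z = -3, U = 2; -3 ≤ 2 — OK.
7. |2 - 6| = 4 — OK.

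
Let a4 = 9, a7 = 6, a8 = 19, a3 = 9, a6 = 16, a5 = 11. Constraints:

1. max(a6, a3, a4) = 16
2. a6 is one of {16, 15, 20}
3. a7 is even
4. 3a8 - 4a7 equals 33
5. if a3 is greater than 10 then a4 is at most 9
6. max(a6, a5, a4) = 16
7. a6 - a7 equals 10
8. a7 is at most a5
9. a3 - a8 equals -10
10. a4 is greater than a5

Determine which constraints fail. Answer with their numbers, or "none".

Constraint 10 does not hold.

1. max(16, 9, 9) = 16  holds
2. a6 = 16 is in {16, 15, 20}  holds
3. a7 = 6 is even  holds
4. 3a8 - 4a7 = 3(19) - 4(6) = 33  holds
5. a3 = 9, not > 10; antecedent false, conditional vacuously true  holds
6. max(16, 11, 9) = 16  holds
7. a6 - a7 = 16 - 6 = 10  holds
8. a7 = 6, a5 = 11; 6 ≤ 11  holds
9. a3 - a8 = 9 - 19 = -10  holds
10. a4 = 9, a5 = 11; 9 ≤ 11 (want >)  fails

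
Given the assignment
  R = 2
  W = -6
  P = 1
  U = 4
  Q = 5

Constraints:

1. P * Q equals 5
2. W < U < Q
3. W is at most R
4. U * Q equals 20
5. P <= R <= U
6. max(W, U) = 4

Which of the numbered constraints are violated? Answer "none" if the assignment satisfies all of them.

1. P * Q = 1 * 5 = 5 — holds.
2. values -6 < 4 < 5 — holds.
3. W = -6, R = 2; -6 ≤ 2 — holds.
4. U * Q = 4 * 5 = 20 — holds.
5. values 1 <= 2 <= 4 — holds.
6. max(-6, 4) = 4 — holds.

Yes — all constraints hold.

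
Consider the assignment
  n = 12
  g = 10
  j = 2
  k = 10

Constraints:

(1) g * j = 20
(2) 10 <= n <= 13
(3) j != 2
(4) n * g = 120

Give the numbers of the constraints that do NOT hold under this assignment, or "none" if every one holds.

(1) g * j = 10 * 2 = 20 — holds.
(2) n = 12 lies in [10, 13] — holds.
(3) j = 2, but 2 is required to differ — does not hold.
(4) n * g = 12 * 10 = 120 — holds.

Violated: 3.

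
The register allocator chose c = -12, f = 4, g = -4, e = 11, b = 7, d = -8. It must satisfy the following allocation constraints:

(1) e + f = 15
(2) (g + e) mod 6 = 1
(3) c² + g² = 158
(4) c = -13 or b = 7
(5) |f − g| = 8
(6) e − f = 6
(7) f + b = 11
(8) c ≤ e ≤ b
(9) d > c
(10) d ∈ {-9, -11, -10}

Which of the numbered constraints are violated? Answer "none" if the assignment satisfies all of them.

(1) e + f = 11 + 4 = 15 — holds.
(2) g + e = 7; 7 mod 6 = 1 — holds.
(3) c² + g² = (-12)² + (-4)² = 144 + 16 = 160, not 158 — fails.
(4) c = -12 ≠ -13, but b = 7 = 7 (second disjunct) — holds.
(5) |4 − (-4)| = 8 — holds.
(6) e − f = 11 − 4 = 7, not 6 — fails.
(7) f + b = 4 + 7 = 11 — holds.
(8) values -12, 11, 7; e = 11 is not ≤ b = 7 — fails.
(9) d = -8, c = -12; -8 > -12 — holds.
(10) d = -8 is not in {-9, -11, -10} — fails.

No — constraints 3, 6, 8, 10 are not satisfied.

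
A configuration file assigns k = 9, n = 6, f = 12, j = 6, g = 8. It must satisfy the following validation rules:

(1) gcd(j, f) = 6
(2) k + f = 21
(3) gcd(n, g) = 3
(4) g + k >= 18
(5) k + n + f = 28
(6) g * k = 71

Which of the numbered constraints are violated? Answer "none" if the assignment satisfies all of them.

Constraints 3, 4, 5, 6 are violated.

(1) gcd(6, 12) = 6 — satisfied.
(2) k + f = 9 + 12 = 21 — satisfied.
(3) gcd(6, 8) = 2, not 3 — violated.
(4) g + k = 8 + 9 = 17; 17 < 18, bound 18 not met — violated.
(5) k + n + f = 9 + 6 + 12 = 27, not 28 — violated.
(6) g * k = 8 * 9 = 72, not 71 — violated.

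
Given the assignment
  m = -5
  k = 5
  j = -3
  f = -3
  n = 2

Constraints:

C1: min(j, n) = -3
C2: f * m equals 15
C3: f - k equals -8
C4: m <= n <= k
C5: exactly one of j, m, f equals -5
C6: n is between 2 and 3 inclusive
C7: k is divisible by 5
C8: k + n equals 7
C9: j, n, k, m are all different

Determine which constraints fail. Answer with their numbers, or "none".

C1: min(-3, 2) = -3 — satisfied.
C2: f * m = -3 * (-5) = 15 — satisfied.
C3: f - k = -3 - 5 = -8 — satisfied.
C4: values -5 <= 2 <= 5 — satisfied.
C5: j=-3, m=-5, f=-3; 1 of them equals -5 — satisfied.
C6: n = 2 lies in [2, 3] — satisfied.
C7: 5 / 5 = 1, so 5 divides 5 — satisfied.
C8: k + n = 5 + 2 = 7 — satisfied.
C9: values -3, 2, 5, -5 are pairwise distinct — satisfied.

Yes — all constraints hold.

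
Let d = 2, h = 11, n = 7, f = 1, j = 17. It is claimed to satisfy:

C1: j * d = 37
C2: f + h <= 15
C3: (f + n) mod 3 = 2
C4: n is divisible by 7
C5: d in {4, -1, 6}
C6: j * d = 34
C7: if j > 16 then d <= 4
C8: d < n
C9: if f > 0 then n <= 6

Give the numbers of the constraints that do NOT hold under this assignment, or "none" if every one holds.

Constraints 1, 5, 9 do not hold.

C1: j * d = 17 * 2 = 34, not 37 — fails.
C2: f + h = 1 + 11 = 12; 12 ≤ 15 — holds.
C3: f + n = 8; 8 mod 3 = 2 — holds.
C4: 7 / 7 = 1, so 7 divides 7 — holds.
C5: d = 2 is not in {4, -1, 6} — fails.
C6: j * d = 17 * 2 = 34 — holds.
C7: j = 17 > 16, so we need d ≤ 4; d = 2 ≤ 4 — holds.
C8: d = 2, n = 7; 2 < 7 — holds.
C9: f = 1 > 0, so we need n ≤ 6; but n = 7 > 6 — fails.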